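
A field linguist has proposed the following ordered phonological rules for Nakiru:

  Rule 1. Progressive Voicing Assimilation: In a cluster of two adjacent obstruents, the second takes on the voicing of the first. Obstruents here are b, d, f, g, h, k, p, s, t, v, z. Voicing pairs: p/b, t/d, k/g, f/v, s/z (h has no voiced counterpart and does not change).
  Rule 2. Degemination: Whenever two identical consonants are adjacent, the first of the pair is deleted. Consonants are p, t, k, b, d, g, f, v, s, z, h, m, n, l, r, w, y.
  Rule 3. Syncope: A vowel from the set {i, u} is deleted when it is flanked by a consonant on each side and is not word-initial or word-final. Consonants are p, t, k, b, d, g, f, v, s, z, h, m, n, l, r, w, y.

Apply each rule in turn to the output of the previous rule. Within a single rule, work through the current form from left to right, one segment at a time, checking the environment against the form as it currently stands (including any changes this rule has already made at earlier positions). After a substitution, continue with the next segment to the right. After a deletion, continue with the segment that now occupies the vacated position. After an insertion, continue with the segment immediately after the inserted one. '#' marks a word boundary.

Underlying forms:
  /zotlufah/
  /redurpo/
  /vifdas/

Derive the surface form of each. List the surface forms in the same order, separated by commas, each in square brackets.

/zotlufah/:
  Rule 1 Progressive Voicing Assimilation: no change — [zotlufah]
  Rule 2 Degemination: no change — [zotlufah]
  Rule 3 Syncope: [zotlufah] → [zotlfah]
/redurpo/:
  Rule 1 Progressive Voicing Assimilation: no change — [redurpo]
  Rule 2 Degemination: no change — [redurpo]
  Rule 3 Syncope: [redurpo] → [redrpo]
/vifdas/:
  Rule 1 Progressive Voicing Assimilation: [vifdas] → [viftas]
  Rule 2 Degemination: no change — [viftas]
  Rule 3 Syncope: [viftas] → [vftas]

[zotlfah], [redrpo], [vftas]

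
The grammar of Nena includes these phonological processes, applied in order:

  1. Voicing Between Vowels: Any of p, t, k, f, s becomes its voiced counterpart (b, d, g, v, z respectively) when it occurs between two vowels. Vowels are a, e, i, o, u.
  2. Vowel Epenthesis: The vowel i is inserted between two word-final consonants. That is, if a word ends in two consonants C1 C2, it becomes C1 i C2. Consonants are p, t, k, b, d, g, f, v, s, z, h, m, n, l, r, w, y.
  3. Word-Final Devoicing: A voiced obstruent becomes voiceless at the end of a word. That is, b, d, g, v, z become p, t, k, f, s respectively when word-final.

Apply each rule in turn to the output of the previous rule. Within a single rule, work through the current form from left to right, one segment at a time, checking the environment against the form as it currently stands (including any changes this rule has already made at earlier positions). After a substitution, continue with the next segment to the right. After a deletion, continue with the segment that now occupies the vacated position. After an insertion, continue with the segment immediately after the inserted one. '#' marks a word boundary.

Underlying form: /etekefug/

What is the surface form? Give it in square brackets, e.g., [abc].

1 Voicing Between Vowels: [etekefug] → [edegevug]
2 Vowel Epenthesis: no change — [edegevug]
3 Word-Final Devoicing: [edegevug] → [edegevuk]

[edegevuk]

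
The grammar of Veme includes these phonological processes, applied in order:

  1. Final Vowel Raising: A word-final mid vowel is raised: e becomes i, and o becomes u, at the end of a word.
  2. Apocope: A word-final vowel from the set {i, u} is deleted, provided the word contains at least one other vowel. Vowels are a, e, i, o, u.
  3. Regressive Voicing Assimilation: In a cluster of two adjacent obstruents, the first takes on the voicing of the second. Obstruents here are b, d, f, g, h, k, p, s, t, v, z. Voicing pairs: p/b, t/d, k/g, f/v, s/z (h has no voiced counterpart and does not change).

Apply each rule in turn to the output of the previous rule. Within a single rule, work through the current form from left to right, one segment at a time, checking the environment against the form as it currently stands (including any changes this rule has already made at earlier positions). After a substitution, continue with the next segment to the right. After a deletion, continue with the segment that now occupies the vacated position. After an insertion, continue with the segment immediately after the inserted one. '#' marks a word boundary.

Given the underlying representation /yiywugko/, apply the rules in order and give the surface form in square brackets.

[yiywukk]

1 Final Vowel Raising: [yiywugko] → [yiywugku]
2 Apocope: [yiywugku] → [yiywugk]
3 Regressive Voicing Assimilation: [yiywugk] → [yiywukk]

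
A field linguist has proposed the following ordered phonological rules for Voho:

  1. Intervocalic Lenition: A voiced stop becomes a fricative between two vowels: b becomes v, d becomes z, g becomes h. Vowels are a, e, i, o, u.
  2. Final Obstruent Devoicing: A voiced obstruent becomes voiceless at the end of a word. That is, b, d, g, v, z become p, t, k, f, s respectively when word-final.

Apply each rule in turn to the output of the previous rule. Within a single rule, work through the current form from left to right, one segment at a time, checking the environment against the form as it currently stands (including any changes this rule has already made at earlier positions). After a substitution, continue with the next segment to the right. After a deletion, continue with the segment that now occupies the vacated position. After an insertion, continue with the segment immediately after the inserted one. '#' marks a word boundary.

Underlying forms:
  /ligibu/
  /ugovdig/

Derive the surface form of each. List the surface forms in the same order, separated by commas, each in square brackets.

[lihivu], [uhovdik]

/ligibu/:
  1 Intervocalic Lenition: [ligibu] → [lihivu]
  2 Final Obstruent Devoicing: no change — [lihivu]
/ugovdig/:
  1 Intervocalic Lenition: [ugovdig] → [uhovdig]
  2 Final Obstruent Devoicing: [uhovdig] → [uhovdik]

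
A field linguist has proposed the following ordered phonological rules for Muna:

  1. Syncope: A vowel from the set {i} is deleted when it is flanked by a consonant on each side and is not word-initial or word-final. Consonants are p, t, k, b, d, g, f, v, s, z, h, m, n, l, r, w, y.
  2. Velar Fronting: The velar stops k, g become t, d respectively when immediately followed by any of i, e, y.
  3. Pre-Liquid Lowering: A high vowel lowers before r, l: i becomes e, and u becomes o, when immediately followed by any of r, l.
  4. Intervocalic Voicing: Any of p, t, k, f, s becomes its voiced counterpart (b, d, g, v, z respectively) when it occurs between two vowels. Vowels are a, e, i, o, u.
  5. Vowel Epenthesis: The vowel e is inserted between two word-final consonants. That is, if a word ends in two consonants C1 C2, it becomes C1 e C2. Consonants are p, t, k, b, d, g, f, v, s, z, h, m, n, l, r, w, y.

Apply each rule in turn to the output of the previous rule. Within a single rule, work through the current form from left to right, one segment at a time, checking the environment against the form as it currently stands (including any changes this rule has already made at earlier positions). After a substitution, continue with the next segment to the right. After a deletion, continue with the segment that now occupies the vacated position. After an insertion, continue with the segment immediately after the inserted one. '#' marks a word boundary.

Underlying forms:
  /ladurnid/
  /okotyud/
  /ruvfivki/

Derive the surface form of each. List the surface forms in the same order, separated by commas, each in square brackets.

/ladurnid/:
  1 Syncope: [ladurnid] → [ladurnd]
  2 Velar Fronting: no change — [ladurnd]
  3 Pre-Liquid Lowering: [ladurnd] → [ladornd]
  4 Intervocalic Voicing: no change — [ladornd]
  5 Vowel Epenthesis: [ladornd] → [ladorned]
/okotyud/:
  1 Syncope: no change — [okotyud]
  2 Velar Fronting: no change — [okotyud]
  3 Pre-Liquid Lowering: no change — [okotyud]
  4 Intervocalic Voicing: [okotyud] → [ogotyud]
  5 Vowel Epenthesis: no change — [ogotyud]
/ruvfivki/:
  1 Syncope: [ruvfivki] → [ruvfvki]
  2 Velar Fronting: [ruvfvki] → [ruvfvti]
  3 Pre-Liquid Lowering: no change — [ruvfvti]
  4 Intervocalic Voicing: no change — [ruvfvti]
  5 Vowel Epenthesis: no change — [ruvfvti]

[ladorned], [ogotyud], [ruvfvti]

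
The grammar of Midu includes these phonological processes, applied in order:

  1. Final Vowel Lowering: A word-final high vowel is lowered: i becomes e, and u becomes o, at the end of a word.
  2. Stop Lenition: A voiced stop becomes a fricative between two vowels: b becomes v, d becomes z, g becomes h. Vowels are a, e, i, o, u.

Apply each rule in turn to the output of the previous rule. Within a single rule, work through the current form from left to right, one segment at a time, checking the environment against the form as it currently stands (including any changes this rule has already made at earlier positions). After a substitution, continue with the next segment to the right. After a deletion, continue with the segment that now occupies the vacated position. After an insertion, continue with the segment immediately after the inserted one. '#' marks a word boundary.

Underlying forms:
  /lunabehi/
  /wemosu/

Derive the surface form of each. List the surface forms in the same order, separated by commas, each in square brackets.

[lunavehe], [wemoso]

/lunabehi/:
  1 Final Vowel Lowering: [lunabehi] → [lunabehe]
  2 Stop Lenition: [lunabehe] → [lunavehe]
/wemosu/:
  1 Final Vowel Lowering: [wemosu] → [wemoso]
  2 Stop Lenition: no change — [wemoso]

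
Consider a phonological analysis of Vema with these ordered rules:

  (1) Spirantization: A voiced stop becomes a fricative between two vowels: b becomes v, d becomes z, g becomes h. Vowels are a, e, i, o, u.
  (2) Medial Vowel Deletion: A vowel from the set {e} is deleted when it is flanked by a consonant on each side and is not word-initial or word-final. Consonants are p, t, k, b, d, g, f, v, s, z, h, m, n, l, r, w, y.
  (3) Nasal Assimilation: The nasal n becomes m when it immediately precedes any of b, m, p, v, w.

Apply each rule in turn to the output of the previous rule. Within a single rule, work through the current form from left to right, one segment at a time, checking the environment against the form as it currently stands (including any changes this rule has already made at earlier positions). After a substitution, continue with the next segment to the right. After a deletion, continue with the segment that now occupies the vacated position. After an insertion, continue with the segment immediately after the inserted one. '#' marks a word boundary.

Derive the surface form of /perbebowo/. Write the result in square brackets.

[prbvowo]

(1) Spirantization: [perbebowo] → [perbevowo]
(2) Medial Vowel Deletion: [perbevowo] → [prbvowo]
(3) Nasal Assimilation: no change — [prbvowo]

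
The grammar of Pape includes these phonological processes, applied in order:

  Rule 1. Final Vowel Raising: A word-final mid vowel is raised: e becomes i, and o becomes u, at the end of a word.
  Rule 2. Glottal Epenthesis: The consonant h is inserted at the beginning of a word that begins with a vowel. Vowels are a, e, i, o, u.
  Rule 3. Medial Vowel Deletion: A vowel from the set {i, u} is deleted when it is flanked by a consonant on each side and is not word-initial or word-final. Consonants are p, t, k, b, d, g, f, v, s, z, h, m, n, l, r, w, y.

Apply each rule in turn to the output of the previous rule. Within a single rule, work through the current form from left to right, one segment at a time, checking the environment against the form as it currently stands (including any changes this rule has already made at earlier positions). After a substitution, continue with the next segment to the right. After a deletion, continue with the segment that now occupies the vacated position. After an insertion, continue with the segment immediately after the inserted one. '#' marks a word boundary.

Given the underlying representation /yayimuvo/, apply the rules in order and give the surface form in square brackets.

Rule 1 Final Vowel Raising: [yayimuvo] → [yayimuvu]
Rule 2 Glottal Epenthesis: no change — [yayimuvu]
Rule 3 Medial Vowel Deletion: [yayimuvu] → [yaymvu]

[yaymvu]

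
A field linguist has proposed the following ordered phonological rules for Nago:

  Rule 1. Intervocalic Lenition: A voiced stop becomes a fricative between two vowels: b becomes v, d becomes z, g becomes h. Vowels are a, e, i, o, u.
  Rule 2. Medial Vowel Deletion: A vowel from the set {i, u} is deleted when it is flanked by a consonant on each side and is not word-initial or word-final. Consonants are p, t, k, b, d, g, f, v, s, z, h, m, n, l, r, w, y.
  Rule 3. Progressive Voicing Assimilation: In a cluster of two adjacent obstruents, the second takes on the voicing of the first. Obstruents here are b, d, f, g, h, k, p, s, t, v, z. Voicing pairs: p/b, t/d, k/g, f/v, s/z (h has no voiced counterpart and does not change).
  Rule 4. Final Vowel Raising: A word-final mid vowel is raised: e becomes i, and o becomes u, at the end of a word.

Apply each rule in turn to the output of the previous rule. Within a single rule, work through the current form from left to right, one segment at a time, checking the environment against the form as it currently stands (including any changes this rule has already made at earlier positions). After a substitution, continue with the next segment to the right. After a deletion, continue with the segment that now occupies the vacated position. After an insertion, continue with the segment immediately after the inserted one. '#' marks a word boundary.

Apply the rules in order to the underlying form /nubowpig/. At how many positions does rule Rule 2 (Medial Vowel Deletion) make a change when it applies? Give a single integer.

Rule 1 Intervocalic Lenition: [nubowpig] → [nuvowpig]
Rule 2 Medial Vowel Deletion: [nuvowpig] → [nvowpg]
Rule 3 Progressive Voicing Assimilation: [nvowpg] → [nvowpk]
Rule 4 Final Vowel Raising: no change — [nvowpk]
Rule Rule 2 changed 2 position(s).

2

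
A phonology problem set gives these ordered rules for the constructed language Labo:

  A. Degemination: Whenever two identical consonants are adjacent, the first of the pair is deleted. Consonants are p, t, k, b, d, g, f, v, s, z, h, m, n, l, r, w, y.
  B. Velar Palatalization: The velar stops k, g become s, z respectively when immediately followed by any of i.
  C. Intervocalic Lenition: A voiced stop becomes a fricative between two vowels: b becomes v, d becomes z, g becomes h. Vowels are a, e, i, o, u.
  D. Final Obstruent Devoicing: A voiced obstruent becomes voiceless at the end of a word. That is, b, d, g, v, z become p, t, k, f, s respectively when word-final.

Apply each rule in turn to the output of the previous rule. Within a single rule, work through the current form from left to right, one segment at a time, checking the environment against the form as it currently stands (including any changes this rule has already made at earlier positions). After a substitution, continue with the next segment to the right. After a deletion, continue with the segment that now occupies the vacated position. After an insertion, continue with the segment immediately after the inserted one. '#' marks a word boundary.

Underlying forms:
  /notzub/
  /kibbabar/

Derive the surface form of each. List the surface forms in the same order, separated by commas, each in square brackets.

/notzub/:
  A Degemination: no change — [notzub]
  B Velar Palatalization: no change — [notzub]
  C Intervocalic Lenition: no change — [notzub]
  D Final Obstruent Devoicing: [notzub] → [notzup]
/kibbabar/:
  A Degemination: [kibbabar] → [kibabar]
  B Velar Palatalization: [kibabar] → [sibabar]
  C Intervocalic Lenition: [sibabar] → [sivavar]
  D Final Obstruent Devoicing: no change — [sivavar]

[notzup], [sivavar]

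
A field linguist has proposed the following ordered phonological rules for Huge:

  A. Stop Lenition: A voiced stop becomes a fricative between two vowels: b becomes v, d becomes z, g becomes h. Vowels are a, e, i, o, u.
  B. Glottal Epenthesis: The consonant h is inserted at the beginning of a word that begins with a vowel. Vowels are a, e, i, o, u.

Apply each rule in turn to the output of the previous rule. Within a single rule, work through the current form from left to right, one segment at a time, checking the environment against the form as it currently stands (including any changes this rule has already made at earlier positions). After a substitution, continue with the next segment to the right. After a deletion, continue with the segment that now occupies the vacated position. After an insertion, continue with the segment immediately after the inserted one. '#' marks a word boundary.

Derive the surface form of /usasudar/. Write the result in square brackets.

A Stop Lenition: [usasudar] → [usasuzar]
B Glottal Epenthesis: [usasuzar] → [husasuzar]

[husasuzar]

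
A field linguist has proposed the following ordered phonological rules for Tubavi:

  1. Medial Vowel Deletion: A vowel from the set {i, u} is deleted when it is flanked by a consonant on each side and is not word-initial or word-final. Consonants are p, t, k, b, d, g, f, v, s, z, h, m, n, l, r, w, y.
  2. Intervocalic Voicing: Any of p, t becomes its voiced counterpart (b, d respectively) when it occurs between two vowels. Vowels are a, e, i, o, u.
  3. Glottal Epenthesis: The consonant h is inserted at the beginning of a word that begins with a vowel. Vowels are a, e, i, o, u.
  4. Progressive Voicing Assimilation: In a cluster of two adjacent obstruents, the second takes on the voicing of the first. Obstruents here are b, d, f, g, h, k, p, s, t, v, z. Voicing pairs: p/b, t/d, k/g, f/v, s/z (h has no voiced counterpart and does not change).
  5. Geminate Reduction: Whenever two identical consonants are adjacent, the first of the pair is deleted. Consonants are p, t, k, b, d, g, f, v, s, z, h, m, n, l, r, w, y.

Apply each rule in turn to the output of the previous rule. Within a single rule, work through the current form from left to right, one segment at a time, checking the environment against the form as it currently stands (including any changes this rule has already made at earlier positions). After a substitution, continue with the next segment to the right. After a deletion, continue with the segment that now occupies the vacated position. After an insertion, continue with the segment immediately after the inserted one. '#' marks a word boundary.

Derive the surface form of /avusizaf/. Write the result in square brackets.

1 Medial Vowel Deletion: [avusizaf] → [avszaf]
2 Intervocalic Voicing: no change — [avszaf]
3 Glottal Epenthesis: [avszaf] → [havszaf]
4 Progressive Voicing Assimilation: [havszaf] → [havzzaf]
5 Geminate Reduction: [havzzaf] → [havzaf]

[havzaf]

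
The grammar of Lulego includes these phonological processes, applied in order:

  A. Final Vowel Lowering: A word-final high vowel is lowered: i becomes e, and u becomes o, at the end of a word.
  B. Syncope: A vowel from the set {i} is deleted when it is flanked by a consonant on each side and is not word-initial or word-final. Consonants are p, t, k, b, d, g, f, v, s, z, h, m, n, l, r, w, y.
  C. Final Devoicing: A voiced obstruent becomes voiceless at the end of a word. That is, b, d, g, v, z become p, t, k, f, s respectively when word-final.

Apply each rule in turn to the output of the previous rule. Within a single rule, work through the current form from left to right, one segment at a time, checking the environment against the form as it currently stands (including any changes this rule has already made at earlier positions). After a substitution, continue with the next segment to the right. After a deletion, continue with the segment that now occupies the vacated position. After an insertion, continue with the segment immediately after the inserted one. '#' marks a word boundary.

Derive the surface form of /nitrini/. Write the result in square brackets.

A Final Vowel Lowering: [nitrini] → [nitrine]
B Syncope: [nitrine] → [ntrne]
C Final Devoicing: no change — [ntrne]

[ntrne]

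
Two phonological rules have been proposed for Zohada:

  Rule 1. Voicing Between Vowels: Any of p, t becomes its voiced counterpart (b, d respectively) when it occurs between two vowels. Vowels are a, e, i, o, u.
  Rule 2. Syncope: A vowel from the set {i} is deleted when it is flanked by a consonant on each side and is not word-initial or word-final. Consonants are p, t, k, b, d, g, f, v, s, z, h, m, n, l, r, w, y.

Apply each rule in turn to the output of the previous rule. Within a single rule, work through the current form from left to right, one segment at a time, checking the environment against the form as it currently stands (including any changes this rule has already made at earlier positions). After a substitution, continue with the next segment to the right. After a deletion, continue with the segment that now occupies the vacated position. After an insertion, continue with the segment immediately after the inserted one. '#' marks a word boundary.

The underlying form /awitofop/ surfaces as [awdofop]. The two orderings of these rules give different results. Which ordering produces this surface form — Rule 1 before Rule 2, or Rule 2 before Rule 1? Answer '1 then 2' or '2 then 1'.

1 then 2

Order 1 then 2:
  1 Voicing Between Vowels: [awitofop] → [awidofop]
  2 Syncope: [awidofop] → [awdofop]
  result: [awdofop]
Order 2 then 1:
  2 Syncope: [awitofop] → [awtofop]
  1 Voicing Between Vowels: no change — [awtofop]
  result: [awtofop]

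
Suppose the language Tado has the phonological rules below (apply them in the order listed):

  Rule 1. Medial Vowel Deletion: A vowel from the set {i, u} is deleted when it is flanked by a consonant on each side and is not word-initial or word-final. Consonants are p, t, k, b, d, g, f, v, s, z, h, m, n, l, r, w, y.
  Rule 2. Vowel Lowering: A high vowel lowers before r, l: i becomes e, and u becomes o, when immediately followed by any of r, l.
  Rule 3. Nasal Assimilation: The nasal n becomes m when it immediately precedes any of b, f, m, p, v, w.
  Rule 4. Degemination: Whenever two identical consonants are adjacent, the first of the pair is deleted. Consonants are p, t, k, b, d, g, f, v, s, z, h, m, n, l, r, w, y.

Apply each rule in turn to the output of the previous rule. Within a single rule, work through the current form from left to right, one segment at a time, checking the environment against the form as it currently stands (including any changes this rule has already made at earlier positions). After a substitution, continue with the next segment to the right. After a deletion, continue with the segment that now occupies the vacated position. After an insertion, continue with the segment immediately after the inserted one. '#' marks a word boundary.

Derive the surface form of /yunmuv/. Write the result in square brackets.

Rule 1 Medial Vowel Deletion: [yunmuv] → [ynmv]
Rule 2 Vowel Lowering: no change — [ynmv]
Rule 3 Nasal Assimilation: [ynmv] → [ymmv]
Rule 4 Degemination: [ymmv] → [ymv]

[ymv]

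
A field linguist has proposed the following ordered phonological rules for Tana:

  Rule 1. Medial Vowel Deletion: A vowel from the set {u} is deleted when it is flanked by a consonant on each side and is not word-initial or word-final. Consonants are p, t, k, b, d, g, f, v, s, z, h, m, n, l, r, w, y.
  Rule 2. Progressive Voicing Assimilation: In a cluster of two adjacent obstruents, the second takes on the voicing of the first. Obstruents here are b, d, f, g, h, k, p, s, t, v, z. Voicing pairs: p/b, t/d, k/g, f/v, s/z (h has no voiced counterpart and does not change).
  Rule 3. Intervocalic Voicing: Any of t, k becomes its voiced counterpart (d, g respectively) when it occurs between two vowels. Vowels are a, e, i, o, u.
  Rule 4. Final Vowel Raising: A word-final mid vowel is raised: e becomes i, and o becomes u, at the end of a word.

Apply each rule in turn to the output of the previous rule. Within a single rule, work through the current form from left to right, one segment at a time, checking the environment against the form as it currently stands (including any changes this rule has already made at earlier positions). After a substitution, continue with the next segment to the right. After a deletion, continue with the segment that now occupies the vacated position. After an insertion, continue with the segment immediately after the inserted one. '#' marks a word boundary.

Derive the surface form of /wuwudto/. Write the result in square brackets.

Rule 1 Medial Vowel Deletion: [wuwudto] → [wwdto]
Rule 2 Progressive Voicing Assimilation: [wwdto] → [wwddo]
Rule 3 Intervocalic Voicing: no change — [wwddo]
Rule 4 Final Vowel Raising: [wwddo] → [wwddu]

[wwddu]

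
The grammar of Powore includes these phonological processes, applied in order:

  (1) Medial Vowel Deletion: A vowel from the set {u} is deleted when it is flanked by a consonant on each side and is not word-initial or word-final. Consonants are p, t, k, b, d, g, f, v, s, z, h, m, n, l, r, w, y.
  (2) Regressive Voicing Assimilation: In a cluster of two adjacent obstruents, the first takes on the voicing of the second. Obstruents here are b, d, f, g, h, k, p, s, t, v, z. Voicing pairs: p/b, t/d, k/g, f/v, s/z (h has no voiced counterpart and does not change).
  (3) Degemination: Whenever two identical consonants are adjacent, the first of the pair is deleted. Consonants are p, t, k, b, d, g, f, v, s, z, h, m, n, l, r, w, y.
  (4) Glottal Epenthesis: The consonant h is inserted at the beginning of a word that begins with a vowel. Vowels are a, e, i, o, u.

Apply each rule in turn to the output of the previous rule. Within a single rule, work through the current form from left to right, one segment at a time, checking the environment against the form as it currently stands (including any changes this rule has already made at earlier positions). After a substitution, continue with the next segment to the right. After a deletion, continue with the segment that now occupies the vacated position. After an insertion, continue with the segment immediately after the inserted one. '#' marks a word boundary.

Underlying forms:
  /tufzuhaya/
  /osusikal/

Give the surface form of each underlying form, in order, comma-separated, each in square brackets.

[tvshaya], [hosikal]

/tufzuhaya/:
  (1) Medial Vowel Deletion: [tufzuhaya] → [tfzhaya]
  (2) Regressive Voicing Assimilation: [tfzhaya] → [tvshaya]
  (3) Degemination: no change — [tvshaya]
  (4) Glottal Epenthesis: no change — [tvshaya]
/osusikal/:
  (1) Medial Vowel Deletion: [osusikal] → [ossikal]
  (2) Regressive Voicing Assimilation: no change — [ossikal]
  (3) Degemination: [ossikal] → [osikal]
  (4) Glottal Epenthesis: [osikal] → [hosikal]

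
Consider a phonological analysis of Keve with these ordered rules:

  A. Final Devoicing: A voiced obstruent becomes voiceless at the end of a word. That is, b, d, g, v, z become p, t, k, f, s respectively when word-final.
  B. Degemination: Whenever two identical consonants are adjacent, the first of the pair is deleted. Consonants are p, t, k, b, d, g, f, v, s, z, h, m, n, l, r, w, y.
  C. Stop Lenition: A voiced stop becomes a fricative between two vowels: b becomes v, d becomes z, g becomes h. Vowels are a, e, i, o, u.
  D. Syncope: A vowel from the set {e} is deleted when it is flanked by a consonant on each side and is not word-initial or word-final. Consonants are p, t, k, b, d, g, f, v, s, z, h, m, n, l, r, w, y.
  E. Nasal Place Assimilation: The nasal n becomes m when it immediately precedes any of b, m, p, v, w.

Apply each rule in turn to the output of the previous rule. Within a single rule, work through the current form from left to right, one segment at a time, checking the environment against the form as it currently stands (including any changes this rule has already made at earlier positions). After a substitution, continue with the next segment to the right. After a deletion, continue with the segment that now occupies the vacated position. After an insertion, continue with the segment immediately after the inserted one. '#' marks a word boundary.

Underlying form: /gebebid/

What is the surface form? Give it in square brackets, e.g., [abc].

[gvvit]

A Final Devoicing: [gebebid] → [gebebit]
B Degemination: no change — [gebebit]
C Stop Lenition: [gebebit] → [gevevit]
D Syncope: [gevevit] → [gvvit]
E Nasal Place Assimilation: no change — [gvvit]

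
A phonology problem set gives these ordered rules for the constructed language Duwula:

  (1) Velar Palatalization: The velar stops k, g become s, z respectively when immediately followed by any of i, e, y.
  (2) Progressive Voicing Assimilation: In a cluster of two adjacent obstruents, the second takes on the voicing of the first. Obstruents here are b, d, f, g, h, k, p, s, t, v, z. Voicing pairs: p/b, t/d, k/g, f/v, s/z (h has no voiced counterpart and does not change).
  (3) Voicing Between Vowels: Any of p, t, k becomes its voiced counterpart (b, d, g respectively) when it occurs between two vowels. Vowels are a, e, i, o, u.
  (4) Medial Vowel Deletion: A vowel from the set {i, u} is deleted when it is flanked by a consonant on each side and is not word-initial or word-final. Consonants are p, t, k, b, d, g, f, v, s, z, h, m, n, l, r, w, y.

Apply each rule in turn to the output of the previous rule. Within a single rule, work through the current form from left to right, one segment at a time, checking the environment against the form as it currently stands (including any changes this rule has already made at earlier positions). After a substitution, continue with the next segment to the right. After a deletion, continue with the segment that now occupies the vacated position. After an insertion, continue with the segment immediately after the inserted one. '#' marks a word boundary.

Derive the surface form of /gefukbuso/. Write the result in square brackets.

(1) Velar Palatalization: [gefukbuso] → [zefukbuso]
(2) Progressive Voicing Assimilation: [zefukbuso] → [zefukpuso]
(3) Voicing Between Vowels: no change — [zefukpuso]
(4) Medial Vowel Deletion: [zefukpuso] → [zefkpso]

[zefkpso]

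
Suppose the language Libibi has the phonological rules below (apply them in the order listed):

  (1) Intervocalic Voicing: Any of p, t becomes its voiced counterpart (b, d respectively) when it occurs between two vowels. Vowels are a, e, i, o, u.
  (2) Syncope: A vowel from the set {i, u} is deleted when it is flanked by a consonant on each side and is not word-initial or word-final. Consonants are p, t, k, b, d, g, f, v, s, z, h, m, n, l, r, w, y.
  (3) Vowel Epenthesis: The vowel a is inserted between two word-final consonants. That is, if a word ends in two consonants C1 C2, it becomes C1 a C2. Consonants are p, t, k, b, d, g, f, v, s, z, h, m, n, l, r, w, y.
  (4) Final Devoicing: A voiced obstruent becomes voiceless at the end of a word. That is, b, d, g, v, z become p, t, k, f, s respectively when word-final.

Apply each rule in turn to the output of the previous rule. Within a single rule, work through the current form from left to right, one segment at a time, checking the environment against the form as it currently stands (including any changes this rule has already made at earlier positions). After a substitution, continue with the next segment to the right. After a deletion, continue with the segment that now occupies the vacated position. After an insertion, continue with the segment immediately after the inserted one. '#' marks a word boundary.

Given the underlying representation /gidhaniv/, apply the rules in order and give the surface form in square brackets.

(1) Intervocalic Voicing: no change — [gidhaniv]
(2) Syncope: [gidhaniv] → [gdhanv]
(3) Vowel Epenthesis: [gdhanv] → [gdhanav]
(4) Final Devoicing: [gdhanav] → [gdhanaf]

[gdhanaf]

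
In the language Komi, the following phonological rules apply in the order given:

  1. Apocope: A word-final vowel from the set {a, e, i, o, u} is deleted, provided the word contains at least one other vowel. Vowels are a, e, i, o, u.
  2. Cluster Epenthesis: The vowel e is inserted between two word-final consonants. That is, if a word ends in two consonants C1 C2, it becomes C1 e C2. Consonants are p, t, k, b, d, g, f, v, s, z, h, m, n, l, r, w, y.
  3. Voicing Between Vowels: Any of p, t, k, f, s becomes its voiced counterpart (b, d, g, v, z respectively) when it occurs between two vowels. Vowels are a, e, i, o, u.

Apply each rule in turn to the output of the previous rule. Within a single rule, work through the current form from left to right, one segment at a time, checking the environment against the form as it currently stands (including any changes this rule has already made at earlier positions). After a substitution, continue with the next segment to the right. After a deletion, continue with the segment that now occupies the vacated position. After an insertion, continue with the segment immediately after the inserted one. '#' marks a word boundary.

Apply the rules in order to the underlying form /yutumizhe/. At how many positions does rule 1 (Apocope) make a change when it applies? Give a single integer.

1

1 Apocope: [yutumizhe] → [yutumizh]
2 Cluster Epenthesis: [yutumizh] → [yutumizeh]
3 Voicing Between Vowels: [yutumizeh] → [yudumizeh]
Rule 1 changed 1 position(s).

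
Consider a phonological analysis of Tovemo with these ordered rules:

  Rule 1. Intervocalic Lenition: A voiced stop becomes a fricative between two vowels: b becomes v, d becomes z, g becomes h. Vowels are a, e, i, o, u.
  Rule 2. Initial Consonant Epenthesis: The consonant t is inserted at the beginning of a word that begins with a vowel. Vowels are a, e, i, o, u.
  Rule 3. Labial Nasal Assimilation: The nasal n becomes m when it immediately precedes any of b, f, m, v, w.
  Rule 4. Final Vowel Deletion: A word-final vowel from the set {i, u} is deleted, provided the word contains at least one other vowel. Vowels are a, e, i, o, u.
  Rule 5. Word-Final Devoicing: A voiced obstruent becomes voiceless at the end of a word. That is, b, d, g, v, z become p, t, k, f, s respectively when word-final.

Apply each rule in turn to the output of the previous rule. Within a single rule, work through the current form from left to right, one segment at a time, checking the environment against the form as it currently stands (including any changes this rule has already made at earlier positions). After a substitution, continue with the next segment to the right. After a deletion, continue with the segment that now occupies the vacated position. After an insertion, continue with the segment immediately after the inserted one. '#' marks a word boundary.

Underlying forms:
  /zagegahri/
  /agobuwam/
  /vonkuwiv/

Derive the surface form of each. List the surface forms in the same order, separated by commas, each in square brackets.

[zahehahr], [tahovuwam], [vonkuwif]

/zagegahri/:
  Rule 1 Intervocalic Lenition: [zagegahri] → [zahehahri]
  Rule 2 Initial Consonant Epenthesis: no change — [zahehahri]
  Rule 3 Labial Nasal Assimilation: no change — [zahehahri]
  Rule 4 Final Vowel Deletion: [zahehahri] → [zahehahr]
  Rule 5 Word-Final Devoicing: no change — [zahehahr]
/agobuwam/:
  Rule 1 Intervocalic Lenition: [agobuwam] → [ahovuwam]
  Rule 2 Initial Consonant Epenthesis: [ahovuwam] → [tahovuwam]
  Rule 3 Labial Nasal Assimilation: no change — [tahovuwam]
  Rule 4 Final Vowel Deletion: no change — [tahovuwam]
  Rule 5 Word-Final Devoicing: no change — [tahovuwam]
/vonkuwiv/:
  Rule 1 Intervocalic Lenition: no change — [vonkuwiv]
  Rule 2 Initial Consonant Epenthesis: no change — [vonkuwiv]
  Rule 3 Labial Nasal Assimilation: no change — [vonkuwiv]
  Rule 4 Final Vowel Deletion: no change — [vonkuwiv]
  Rule 5 Word-Final Devoicing: [vonkuwiv] → [vonkuwif]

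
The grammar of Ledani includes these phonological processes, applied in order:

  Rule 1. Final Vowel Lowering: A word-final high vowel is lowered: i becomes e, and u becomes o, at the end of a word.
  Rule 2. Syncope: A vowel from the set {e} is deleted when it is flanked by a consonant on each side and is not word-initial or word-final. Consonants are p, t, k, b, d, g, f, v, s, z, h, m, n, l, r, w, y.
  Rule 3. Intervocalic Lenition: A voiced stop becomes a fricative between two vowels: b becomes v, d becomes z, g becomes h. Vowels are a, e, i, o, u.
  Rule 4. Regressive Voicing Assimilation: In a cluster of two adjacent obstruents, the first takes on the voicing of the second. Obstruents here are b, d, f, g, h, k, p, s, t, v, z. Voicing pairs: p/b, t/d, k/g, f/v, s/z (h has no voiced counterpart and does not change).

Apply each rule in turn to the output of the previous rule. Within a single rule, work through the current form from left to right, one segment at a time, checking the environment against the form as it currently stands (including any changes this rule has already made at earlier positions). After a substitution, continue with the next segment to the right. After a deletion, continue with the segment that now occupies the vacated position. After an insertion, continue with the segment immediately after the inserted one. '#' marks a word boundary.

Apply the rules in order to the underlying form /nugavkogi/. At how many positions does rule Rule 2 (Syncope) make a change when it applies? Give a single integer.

0

Rule 1 Final Vowel Lowering: [nugavkogi] → [nugavkoge]
Rule 2 Syncope: no change — [nugavkoge]
Rule 3 Intervocalic Lenition: [nugavkoge] → [nuhavkohe]
Rule 4 Regressive Voicing Assimilation: [nuhavkohe] → [nuhafkohe]
Rule Rule 2 changed 0 position(s).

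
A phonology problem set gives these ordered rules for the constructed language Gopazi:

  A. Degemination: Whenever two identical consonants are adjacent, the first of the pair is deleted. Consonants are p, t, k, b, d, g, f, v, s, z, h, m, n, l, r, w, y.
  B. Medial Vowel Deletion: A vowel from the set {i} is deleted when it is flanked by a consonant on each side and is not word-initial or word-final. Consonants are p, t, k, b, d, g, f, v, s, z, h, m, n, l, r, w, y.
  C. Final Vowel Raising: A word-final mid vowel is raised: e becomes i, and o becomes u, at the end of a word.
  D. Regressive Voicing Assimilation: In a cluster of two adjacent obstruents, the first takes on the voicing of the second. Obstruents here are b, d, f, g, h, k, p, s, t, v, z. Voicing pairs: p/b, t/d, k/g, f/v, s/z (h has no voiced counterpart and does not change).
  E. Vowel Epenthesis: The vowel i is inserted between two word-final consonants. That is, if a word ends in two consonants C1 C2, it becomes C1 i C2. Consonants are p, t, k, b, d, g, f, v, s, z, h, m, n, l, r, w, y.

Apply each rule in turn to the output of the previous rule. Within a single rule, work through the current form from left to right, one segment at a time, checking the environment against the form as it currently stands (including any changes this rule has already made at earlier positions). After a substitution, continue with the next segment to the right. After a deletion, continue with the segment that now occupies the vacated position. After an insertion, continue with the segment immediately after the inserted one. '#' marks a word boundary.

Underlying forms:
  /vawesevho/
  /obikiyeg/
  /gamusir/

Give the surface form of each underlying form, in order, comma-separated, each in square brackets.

[vawesefhu], [opkyeg], [gamusir]

/vawesevho/:
  A Degemination: no change — [vawesevho]
  B Medial Vowel Deletion: no change — [vawesevho]
  C Final Vowel Raising: [vawesevho] → [vawesevhu]
  D Regressive Voicing Assimilation: [vawesevhu] → [vawesefhu]
  E Vowel Epenthesis: no change — [vawesefhu]
/obikiyeg/:
  A Degemination: no change — [obikiyeg]
  B Medial Vowel Deletion: [obikiyeg] → [obkyeg]
  C Final Vowel Raising: no change — [obkyeg]
  D Regressive Voicing Assimilation: [obkyeg] → [opkyeg]
  E Vowel Epenthesis: no change — [opkyeg]
/gamusir/:
  A Degemination: no change — [gamusir]
  B Medial Vowel Deletion: [gamusir] → [gamusr]
  C Final Vowel Raising: no change — [gamusr]
  D Regressive Voicing Assimilation: no change — [gamusr]
  E Vowel Epenthesis: [gamusr] → [gamusir]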